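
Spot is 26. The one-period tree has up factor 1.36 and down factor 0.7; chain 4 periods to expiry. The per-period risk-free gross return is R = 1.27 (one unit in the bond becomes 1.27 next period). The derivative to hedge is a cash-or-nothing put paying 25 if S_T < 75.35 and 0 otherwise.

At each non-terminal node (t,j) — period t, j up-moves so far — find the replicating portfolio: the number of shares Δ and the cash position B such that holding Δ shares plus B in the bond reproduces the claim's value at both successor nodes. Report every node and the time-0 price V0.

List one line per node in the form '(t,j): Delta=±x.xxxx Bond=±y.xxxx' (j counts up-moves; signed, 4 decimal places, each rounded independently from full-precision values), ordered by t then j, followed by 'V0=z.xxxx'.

Under the risk-neutral measure, an up-move has probability p* = (R−d)/(u−d) = 0.8636 and values discount at R = 1.27.
Terminal values V(4,·): V(4,0)=25.0000, V(4,1)=25.0000, V(4,2)=25.0000, V(4,3)=25.0000, V(4,4)=0.0000
  t=3,j=0: stock 8.9180 → up 12.1285 (V=25.0000), down 6.2426 (V=25.0000). Price 19.6850; hedge Δ=0.0000, bond B=19.6850.
  t=3,j=1: stock 17.3264 → up 23.5639 (V=25.0000), down 12.1285 (V=25.0000). Price 19.6850; hedge Δ=0.0000, bond B=19.6850.
  t=3,j=2: stock 33.6627 → up 45.7813 (V=25.0000), down 23.5639 (V=25.0000). Price 19.6850; hedge Δ=0.0000, bond B=19.6850.
  t=3,j=3: stock 65.4019 → up 88.9465 (V=0.0000), down 45.7813 (V=25.0000). Price 2.6843; hedge Δ=-0.5792, bond B=40.5631.
  t=2,j=0: stock 12.7400 → up 17.3264 (V=19.6850), down 8.9180 (V=19.6850). Price 15.5000; hedge Δ=0.0000, bond B=15.5000.
  t=2,j=1: stock 24.7520 → up 33.6627 (V=19.6850), down 17.3264 (V=19.6850). Price 15.5000; hedge Δ=0.0000, bond B=15.5000.
  t=2,j=2: stock 48.0896 → up 65.4019 (V=2.6843), down 33.6627 (V=19.6850). Price 3.9391; hedge Δ=-0.5356, bond B=29.6977.
  t=1,j=0: stock 18.2000 → up 24.7520 (V=15.5000), down 12.7400 (V=15.5000). Price 12.2047; hedge Δ=0.0000, bond B=12.2047.
  t=1,j=1: stock 35.3600 → up 48.0896 (V=3.9391), down 24.7520 (V=15.5000). Price 4.3430; hedge Δ=-0.4954, bond B=21.8596.
  t=0,j=0: stock 26.0000 → up 35.3600 (V=4.3430), down 18.2000 (V=12.2047). Price 4.2638; hedge Δ=-0.4581, bond B=16.1756.
The time-0 hedge costs 4.2638, which is the no-arbitrage price.

(0,0): Delta=-0.4581 Bond=16.1756
(1,0): Delta=0.0000 Bond=12.2047
(1,1): Delta=-0.4954 Bond=21.8596
(2,0): Delta=0.0000 Bond=15.5000
(2,1): Delta=0.0000 Bond=15.5000
(2,2): Delta=-0.5356 Bond=29.6977
(3,0): Delta=0.0000 Bond=19.6850
(3,1): Delta=0.0000 Bond=19.6850
(3,2): Delta=0.0000 Bond=19.6850
(3,3): Delta=-0.5792 Bond=40.5631
V0=4.2638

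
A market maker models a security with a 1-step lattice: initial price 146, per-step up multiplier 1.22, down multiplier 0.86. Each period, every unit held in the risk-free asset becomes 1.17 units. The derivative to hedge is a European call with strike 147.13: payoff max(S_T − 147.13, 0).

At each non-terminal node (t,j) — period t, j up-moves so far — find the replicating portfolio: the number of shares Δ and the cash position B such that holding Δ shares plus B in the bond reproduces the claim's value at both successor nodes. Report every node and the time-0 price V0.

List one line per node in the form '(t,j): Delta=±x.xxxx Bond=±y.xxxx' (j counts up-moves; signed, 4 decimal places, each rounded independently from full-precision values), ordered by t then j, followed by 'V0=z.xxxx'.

Under the risk-neutral measure, an up-move has probability p* = (R−d)/(u−d) = 0.8611 and values discount at R = 1.17.
Terminal payoffs: V(1,0)=0.0000, V(1,1)=30.9900
  t=0,j=0: stock 146.0000 → up 178.1200 (V=30.9900), down 125.5600 (V=0.0000). Price 22.8084; hedge Δ=0.5896, bond B=-63.2749.
The time-0 hedge costs 22.8084, which is the no-arbitrage price.

(0,0): Delta=0.5896 Bond=-63.2749
V0=22.8084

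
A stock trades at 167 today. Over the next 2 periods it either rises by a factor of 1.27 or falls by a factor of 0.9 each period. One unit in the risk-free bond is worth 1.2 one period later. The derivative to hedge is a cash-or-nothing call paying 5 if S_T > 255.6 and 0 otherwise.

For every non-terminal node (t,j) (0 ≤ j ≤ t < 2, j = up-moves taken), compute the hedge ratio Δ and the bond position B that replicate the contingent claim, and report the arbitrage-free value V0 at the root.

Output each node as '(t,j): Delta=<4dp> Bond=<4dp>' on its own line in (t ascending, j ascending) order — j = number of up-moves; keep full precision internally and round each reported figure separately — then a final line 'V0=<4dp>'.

No-arbitrage ⇒ martingale measure with p* = (R−d)/(u−d) = 0.8108.
Payoff layer (t=2): V(2,0)=0.0000, V(2,1)=0.0000, V(2,2)=5.0000
  t=1,j=0: stock 150.3000 → up 190.8810 (V=0.0000), down 135.2700 (V=0.0000). Price 0.0000; hedge Δ=0.0000, bond B=0.0000.
  t=1,j=1: stock 212.0900 → up 269.3543 (V=5.0000), down 190.8810 (V=0.0000). Price 3.3784; hedge Δ=0.0637, bond B=-10.1351.
  t=0,j=0: stock 167.0000 → up 212.0900 (V=3.3784), down 150.3000 (V=0.0000). Price 2.2827; hedge Δ=0.0547, bond B=-6.8481.
The time-0 hedge costs 2.2827, which is the no-arbitrage price.

(0,0): Delta=0.0547 Bond=-6.8481
(1,0): Delta=0.0000 Bond=0.0000
(1,1): Delta=0.0637 Bond=-10.1351
V0=2.2827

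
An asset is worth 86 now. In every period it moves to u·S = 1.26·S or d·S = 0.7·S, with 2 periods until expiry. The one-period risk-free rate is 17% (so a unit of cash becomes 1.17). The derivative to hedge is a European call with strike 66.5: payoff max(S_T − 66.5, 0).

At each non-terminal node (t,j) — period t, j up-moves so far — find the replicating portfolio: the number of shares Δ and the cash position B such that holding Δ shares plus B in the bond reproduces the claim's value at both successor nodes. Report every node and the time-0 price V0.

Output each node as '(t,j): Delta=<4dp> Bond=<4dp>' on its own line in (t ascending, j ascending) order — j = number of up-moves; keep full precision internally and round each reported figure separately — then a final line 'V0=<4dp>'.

(0,0): Delta=0.9305 Bond=-42.1442
(1,0): Delta=0.2774 Bond=-9.9915
(1,1): Delta=1.0000 Bond=-56.8376
V0=37.8805

Since d<R<u, set p* = (R−d)/(u−d) = 0.8393; price each node as the discounted p*-expectation of its children.
Payoff layer (t=2): V(2,0)=0.0000, V(2,1)=9.3520, V(2,2)=70.0336
Node (1,0) S=60.2000: V=(p*·9.3520+(1−p*)·0.0000)/1.17=6.7085; Δ=(9.3520−0.0000)/(75.8520−42.1400)=0.2774; B=V−Δ·S=-9.9915
Node (1,1) S=108.3600: V=(p*·70.0336+(1−p*)·9.3520)/1.17=51.5224; Δ=(70.0336−9.3520)/(136.5336−75.8520)=1.0000; B=V−Δ·S=-56.8376
Node (0,0) S=86.0000: V=(p*·51.5224+(1−p*)·6.7085)/1.17=37.8805; Δ=(51.5224−6.7085)/(108.3600−60.2000)=0.9305; B=V−Δ·S=-42.1442
Each (Δ,B) replicates both successor values, so the strategy is self-financing and V0 is arbitrage-free.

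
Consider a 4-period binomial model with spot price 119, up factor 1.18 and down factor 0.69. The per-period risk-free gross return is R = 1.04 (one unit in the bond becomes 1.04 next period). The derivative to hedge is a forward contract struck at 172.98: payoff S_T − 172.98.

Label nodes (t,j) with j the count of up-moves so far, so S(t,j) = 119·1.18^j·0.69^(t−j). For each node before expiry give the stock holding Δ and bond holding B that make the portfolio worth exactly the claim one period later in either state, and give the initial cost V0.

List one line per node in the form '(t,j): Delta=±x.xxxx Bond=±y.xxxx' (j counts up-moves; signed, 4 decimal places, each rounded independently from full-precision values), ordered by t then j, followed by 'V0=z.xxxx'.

Under the risk-neutral measure, an up-move has probability p* = (R−d)/(u−d) = 0.7143 and values discount at R = 1.04.
At expiry t=4: V(4,0)=-146.0061, V(4,1)=-126.8508, V(4,2)=-94.0923, V(4,3)=-38.0706, V(4,4)=57.7346
(3,0): S=39.0926. Δ = (V_up−V_dn)/(S_up−S_dn) = (-126.8508−-146.0061)/(46.1292−26.9739) = 1.0000. V = [p*·-126.8508 + (1−p*)·-146.0061]/1.04 = -127.2344. B = V − Δ·S = -166.3269.
(3,1): S=66.8540. Δ = (V_up−V_dn)/(S_up−S_dn) = (-94.0923−-126.8508)/(78.8877−46.1292) = 1.0000. V = [p*·-94.0923 + (1−p*)·-126.8508]/1.04 = -99.4730. B = V − Δ·S = -166.3269.
(3,2): S=114.3300. Δ = (V_up−V_dn)/(S_up−S_dn) = (-38.0706−-94.0923)/(134.9094−78.8877) = 1.0000. V = [p*·-38.0706 + (1−p*)·-94.0923]/1.04 = -51.9970. B = V − Δ·S = -166.3269.
(3,3): S=195.5208. Δ = (V_up−V_dn)/(S_up−S_dn) = (57.7346−-38.0706)/(230.7146−134.9094) = 1.0000. V = [p*·57.7346 + (1−p*)·-38.0706]/1.04 = 29.1939. B = V − Δ·S = -166.3269.
(2,0): S=56.6559. Δ = (V_up−V_dn)/(S_up−S_dn) = (-99.4730−-127.2344)/(66.8540−39.0926) = 1.0000. V = [p*·-99.4730 + (1−p*)·-127.2344]/1.04 = -103.2738. B = V − Δ·S = -159.9297.
(2,1): S=96.8898. Δ = (V_up−V_dn)/(S_up−S_dn) = (-51.9970−-99.4730)/(114.3300−66.8540) = 1.0000. V = [p*·-51.9970 + (1−p*)·-99.4730]/1.04 = -63.0399. B = V − Δ·S = -159.9297.
(2,2): S=165.6956. Δ = (V_up−V_dn)/(S_up−S_dn) = (29.1939−-51.9970)/(195.5208−114.3300) = 1.0000. V = [p*·29.1939 + (1−p*)·-51.9970]/1.04 = 5.7659. B = V − Δ·S = -159.9297.
(1,0): S=82.1100. Δ = (V_up−V_dn)/(S_up−S_dn) = (-63.0399−-103.2738)/(96.8898−56.6559) = 1.0000. V = [p*·-63.0399 + (1−p*)·-103.2738]/1.04 = -71.6686. B = V − Δ·S = -153.7786.
(1,1): S=140.4200. Δ = (V_up−V_dn)/(S_up−S_dn) = (5.7659−-63.0399)/(165.6956−96.8898) = 1.0000. V = [p*·5.7659 + (1−p*)·-63.0399]/1.04 = -13.3586. B = V − Δ·S = -153.7786.
(0,0): S=119.0000. Δ = (V_up−V_dn)/(S_up−S_dn) = (-13.3586−-71.6686)/(140.4200−82.1100) = 1.0000. V = [p*·-13.3586 + (1−p*)·-71.6686]/1.04 = -28.8640. B = V − Δ·S = -147.8640.
The time-0 hedge costs -28.8640, which is the no-arbitrage price.

(0,0): Delta=1.0000 Bond=-147.8640
(1,0): Delta=1.0000 Bond=-153.7786
(1,1): Delta=1.0000 Bond=-153.7786
(2,0): Delta=1.0000 Bond=-159.9297
(2,1): Delta=1.0000 Bond=-159.9297
(2,2): Delta=1.0000 Bond=-159.9297
(3,0): Delta=1.0000 Bond=-166.3269
(3,1): Delta=1.0000 Bond=-166.3269
(3,2): Delta=1.0000 Bond=-166.3269
(3,3): Delta=1.0000 Bond=-166.3269
V0=-28.8640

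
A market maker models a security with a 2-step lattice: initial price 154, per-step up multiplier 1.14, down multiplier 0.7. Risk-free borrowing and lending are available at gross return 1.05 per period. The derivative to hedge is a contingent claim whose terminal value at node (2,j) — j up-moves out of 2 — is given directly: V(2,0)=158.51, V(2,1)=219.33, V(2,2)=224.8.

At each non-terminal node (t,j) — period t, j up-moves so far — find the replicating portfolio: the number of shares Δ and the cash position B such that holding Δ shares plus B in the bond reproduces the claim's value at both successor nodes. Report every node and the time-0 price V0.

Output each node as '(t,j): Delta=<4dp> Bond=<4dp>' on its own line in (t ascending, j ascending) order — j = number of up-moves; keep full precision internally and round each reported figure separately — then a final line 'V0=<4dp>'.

No-arbitrage ⇒ martingale measure with p* = (R−d)/(u−d) = 0.7955.
Payoff layer (t=2): V(2,0)=158.5100, V(2,1)=219.3300, V(2,2)=224.8000
Node (1,0) S=107.8000: V=(p*·219.3300+(1−p*)·158.5100)/1.05=197.0377; Δ=(219.3300−158.5100)/(122.8920−75.4600)=1.2823; B=V−Δ·S=58.8104
Node (1,1) S=175.5600: V=(p*·224.8000+(1−p*)·219.3300)/1.05=213.0297; Δ=(224.8000−219.3300)/(200.1384−122.8920)=0.0708; B=V−Δ·S=200.5978
Node (0,0) S=154.0000: V=(p*·213.0297+(1−p*)·197.0377)/1.05=199.7701; Δ=(213.0297−197.0377)/(175.5600−107.8000)=0.2360; B=V−Δ·S=163.4246
The time-0 hedge costs 199.7701, which is the no-arbitrage price.

(0,0): Delta=0.2360 Bond=163.4246
(1,0): Delta=1.2823 Bond=58.8104
(1,1): Delta=0.0708 Bond=200.5978
V0=199.7701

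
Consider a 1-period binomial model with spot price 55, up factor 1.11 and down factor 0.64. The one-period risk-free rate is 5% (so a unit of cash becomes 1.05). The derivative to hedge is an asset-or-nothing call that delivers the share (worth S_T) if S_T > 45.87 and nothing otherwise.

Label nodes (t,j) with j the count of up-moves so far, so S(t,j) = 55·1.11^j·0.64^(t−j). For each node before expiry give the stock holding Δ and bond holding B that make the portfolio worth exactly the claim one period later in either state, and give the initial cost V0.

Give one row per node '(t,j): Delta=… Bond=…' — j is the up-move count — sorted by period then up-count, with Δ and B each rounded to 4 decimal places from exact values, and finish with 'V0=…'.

The replicating-portfolio and risk-neutral prices coincide; use p* = (1.05−0.64)/(1.11−0.64) = 0.8723 for the latter.
At expiry t=1: V(1,0)=0.0000, V(1,1)=61.0500
Node (0,0) S=55.0000: V=(p*·61.0500+(1−p*)·0.0000)/1.05=50.7204; Δ=(61.0500−0.0000)/(61.0500−35.2000)=2.3617; B=V−Δ·S=-79.1733
Self-financing check: at every node Δ·S+B equals the discounted successor values.

(0,0): Delta=2.3617 Bond=-79.1733
V0=50.7204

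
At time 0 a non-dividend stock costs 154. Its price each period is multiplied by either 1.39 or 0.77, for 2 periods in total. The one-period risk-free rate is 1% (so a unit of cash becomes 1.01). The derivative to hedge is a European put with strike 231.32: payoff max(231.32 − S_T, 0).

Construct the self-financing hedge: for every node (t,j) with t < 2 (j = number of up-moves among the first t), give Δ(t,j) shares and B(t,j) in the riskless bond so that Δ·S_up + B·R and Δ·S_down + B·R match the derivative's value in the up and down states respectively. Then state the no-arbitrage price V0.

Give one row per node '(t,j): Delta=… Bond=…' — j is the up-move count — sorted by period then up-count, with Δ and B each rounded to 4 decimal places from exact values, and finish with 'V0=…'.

No-arbitrage ⇒ martingale measure with p* = (R−d)/(u−d) = 0.3871.
Terminal values V(2,·): V(2,0)=140.0134, V(2,1)=66.4938, V(2,2)=0.0000
  t=1,j=0: stock 118.5800 → up 164.8262 (V=66.4938), down 91.3066 (V=140.0134). Price 110.4497; hedge Δ=-1.0000, bond B=229.0297.
  t=1,j=1: stock 214.0600 → up 297.5434 (V=0.0000), down 164.8262 (V=66.4938). Price 40.3508; hedge Δ=-0.5010, bond B=147.5988.
  t=0,j=0: stock 154.0000 → up 214.0600 (V=40.3508), down 118.5800 (V=110.4497). Price 82.4897; hedge Δ=-0.7342, bond B=195.5525.
Each (Δ,B) replicates both successor values, so the strategy is self-financing and V0 is arbitrage-free.

(0,0): Delta=-0.7342 Bond=195.5525
(1,0): Delta=-1.0000 Bond=229.0297
(1,1): Delta=-0.5010 Bond=147.5988
V0=82.4897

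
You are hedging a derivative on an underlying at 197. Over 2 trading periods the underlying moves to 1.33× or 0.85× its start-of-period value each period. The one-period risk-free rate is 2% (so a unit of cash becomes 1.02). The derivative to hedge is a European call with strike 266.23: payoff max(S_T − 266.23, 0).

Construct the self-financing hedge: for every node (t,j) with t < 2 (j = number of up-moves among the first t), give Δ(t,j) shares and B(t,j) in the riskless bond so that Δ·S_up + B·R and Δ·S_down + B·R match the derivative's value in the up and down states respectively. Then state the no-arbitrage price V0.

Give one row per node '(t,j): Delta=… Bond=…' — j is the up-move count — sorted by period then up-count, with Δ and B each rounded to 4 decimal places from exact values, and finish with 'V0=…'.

No-arbitrage ⇒ martingale measure with p* = (R−d)/(u−d) = 0.3542.
Terminal values V(2,·): V(2,0)=0.0000, V(2,1)=0.0000, V(2,2)=82.2433
Node (1,0) S=167.4500: V=(p*·0.0000+(1−p*)·0.0000)/1.02=0.0000; Δ=(0.0000−0.0000)/(222.7085−142.3325)=0.0000; B=V−Δ·S=0.0000
Node (1,1) S=262.0100: V=(p*·82.2433+(1−p*)·0.0000)/1.02=28.5567; Δ=(82.2433−0.0000)/(348.4733−222.7085)=0.6539; B=V−Δ·S=-142.7835
Node (0,0) S=197.0000: V=(p*·28.5567+(1−p*)·0.0000)/1.02=9.9155; Δ=(28.5567−0.0000)/(262.0100−167.4500)=0.3020; B=V−Δ·S=-49.5776
Each (Δ,B) replicates both successor values, so the strategy is self-financing and V0 is arbitrage-free.

(0,0): Delta=0.3020 Bond=-49.5776
(1,0): Delta=0.0000 Bond=0.0000
(1,1): Delta=0.6539 Bond=-142.7835
V0=9.9155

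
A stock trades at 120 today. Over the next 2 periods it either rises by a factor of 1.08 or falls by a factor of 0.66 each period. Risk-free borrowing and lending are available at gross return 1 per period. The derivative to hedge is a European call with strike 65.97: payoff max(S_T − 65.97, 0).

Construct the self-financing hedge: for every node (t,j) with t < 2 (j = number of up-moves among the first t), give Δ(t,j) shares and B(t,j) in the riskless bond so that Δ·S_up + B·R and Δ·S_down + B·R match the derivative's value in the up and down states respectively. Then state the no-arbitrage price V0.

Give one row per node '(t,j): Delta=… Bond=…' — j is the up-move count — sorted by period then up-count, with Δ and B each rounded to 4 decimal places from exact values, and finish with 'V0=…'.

(0,0): Delta=0.9482 Bond=-59.2608
(1,0): Delta=0.5882 Bond=-30.7466
(1,1): Delta=1.0000 Bond=-65.9700
V0=54.5270

The replicating-portfolio and risk-neutral prices coincide; use p* = (1−0.66)/(1.08−0.66) = 0.8095 for the latter.
Terminal values V(2,·): V(2,0)=0.0000, V(2,1)=19.5660, V(2,2)=73.9980
  t=1,j=0: stock 79.2000 → up 85.5360 (V=19.5660), down 52.2720 (V=0.0000). Price 15.8391; hedge Δ=0.5882, bond B=-30.7466.
  t=1,j=1: stock 129.6000 → up 139.9680 (V=73.9980), down 85.5360 (V=19.5660). Price 63.6300; hedge Δ=1.0000, bond B=-65.9700.
  t=0,j=0: stock 120.0000 → up 129.6000 (V=63.6300), down 79.2000 (V=15.8391). Price 54.5270; hedge Δ=0.9482, bond B=-59.2608.
Self-financing check: at every node Δ·S+B equals the discounted successor values.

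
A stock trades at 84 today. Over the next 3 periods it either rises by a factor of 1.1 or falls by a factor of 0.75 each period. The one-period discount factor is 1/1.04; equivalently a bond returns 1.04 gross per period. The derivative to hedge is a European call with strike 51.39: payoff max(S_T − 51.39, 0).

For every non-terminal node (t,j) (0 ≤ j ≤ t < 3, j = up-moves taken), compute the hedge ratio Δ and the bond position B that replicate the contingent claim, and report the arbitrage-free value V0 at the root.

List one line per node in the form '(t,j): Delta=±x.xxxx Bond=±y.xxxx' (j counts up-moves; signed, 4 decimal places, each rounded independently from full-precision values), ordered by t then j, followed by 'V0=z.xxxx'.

Since d<R<u, set p* = (R−d)/(u−d) = 0.8286; price each node as the discounted p*-expectation of its children.
Payoff layer (t=3): V(3,0)=0.0000, V(3,1)=0.5850, V(3,2)=24.8400, V(3,3)=60.4140
  t=2,j=0: stock 47.2500 → up 51.9750 (V=0.5850), down 35.4375 (V=0.0000). Price 0.4661; hedge Δ=0.0354, bond B=-1.2054.
  t=2,j=1: stock 69.3000 → up 76.2300 (V=24.8400), down 51.9750 (V=0.5850). Price 19.8865; hedge Δ=1.0000, bond B=-49.4135.
  t=2,j=2: stock 101.6400 → up 111.8040 (V=60.4140), down 76.2300 (V=24.8400). Price 52.2265; hedge Δ=1.0000, bond B=-49.4135.
  t=1,j=0: stock 63.0000 → up 69.3000 (V=19.8865), down 47.2500 (V=0.4661). Price 15.9205; hedge Δ=0.8807, bond B=-39.5666.
  t=1,j=1: stock 92.4000 → up 101.6400 (V=52.2265), down 69.3000 (V=19.8865). Price 44.8871; hedge Δ=1.0000, bond B=-47.5129.
  t=0,j=0: stock 84.0000 → up 92.4000 (V=44.8871), down 63.0000 (V=15.9205). Price 38.3859; hedge Δ=0.9853, bond B=-44.3757.
Each (Δ,B) replicates both successor values, so the strategy is self-financing and V0 is arbitrage-free.

(0,0): Delta=0.9853 Bond=-44.3757
(1,0): Delta=0.8807 Bond=-39.5666
(1,1): Delta=1.0000 Bond=-47.5129
(2,0): Delta=0.0354 Bond=-1.2054
(2,1): Delta=1.0000 Bond=-49.4135
(2,2): Delta=1.0000 Bond=-49.4135
V0=38.3859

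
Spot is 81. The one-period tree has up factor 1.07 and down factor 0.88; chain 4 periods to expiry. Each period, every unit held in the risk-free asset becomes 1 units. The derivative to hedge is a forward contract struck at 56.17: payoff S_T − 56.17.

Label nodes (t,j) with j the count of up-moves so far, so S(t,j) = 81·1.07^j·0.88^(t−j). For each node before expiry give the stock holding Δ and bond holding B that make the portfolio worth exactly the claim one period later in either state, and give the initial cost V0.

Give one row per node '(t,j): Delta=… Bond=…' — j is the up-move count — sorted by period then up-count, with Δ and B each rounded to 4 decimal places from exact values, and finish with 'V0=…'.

No-arbitrage ⇒ martingale measure with p* = (R−d)/(u−d) = 0.6316.
Terminal payoffs: V(4,0)=-7.5947, V(4,1)=2.8932, V(4,2)=15.6455, V(4,3)=31.1511, V(4,4)=50.0045
Node (3,0) S=55.1992: V=(p*·2.8932+(1−p*)·-7.5947)/1=-0.9708; Δ=(2.8932−-7.5947)/(59.0632−48.5753)=1.0000; B=V−Δ·S=-56.1700
Node (3,1) S=67.1172: V=(p*·15.6455+(1−p*)·2.8932)/1=10.9472; Δ=(15.6455−2.8932)/(71.8155−59.0632)=1.0000; B=V−Δ·S=-56.1700
Node (3,2) S=81.6085: V=(p*·31.1511+(1−p*)·15.6455)/1=25.4385; Δ=(31.1511−15.6455)/(87.3211−71.8155)=1.0000; B=V−Δ·S=-56.1700
Node (3,3) S=99.2285: V=(p*·50.0045+(1−p*)·31.1511)/1=43.0585; Δ=(50.0045−31.1511)/(106.1745−87.3211)=1.0000; B=V−Δ·S=-56.1700
Node (2,0) S=62.7264: V=(p*·10.9472+(1−p*)·-0.9708)/1=6.5564; Δ=(10.9472−-0.9708)/(67.1172−55.1992)=1.0000; B=V−Δ·S=-56.1700
Node (2,1) S=76.2696: V=(p*·25.4385+(1−p*)·10.9472)/1=20.0996; Δ=(25.4385−10.9472)/(81.6085−67.1172)=1.0000; B=V−Δ·S=-56.1700
Node (2,2) S=92.7369: V=(p*·43.0585+(1−p*)·25.4385)/1=36.5669; Δ=(43.0585−25.4385)/(99.2285−81.6085)=1.0000; B=V−Δ·S=-56.1700
Node (1,0) S=71.2800: V=(p*·20.0996+(1−p*)·6.5564)/1=15.1100; Δ=(20.0996−6.5564)/(76.2696−62.7264)=1.0000; B=V−Δ·S=-56.1700
Node (1,1) S=86.6700: V=(p*·36.5669+(1−p*)·20.0996)/1=30.5000; Δ=(36.5669−20.0996)/(92.7369−76.2696)=1.0000; B=V−Δ·S=-56.1700
Node (0,0) S=81.0000: V=(p*·30.5000+(1−p*)·15.1100)/1=24.8300; Δ=(30.5000−15.1100)/(86.6700−71.2800)=1.0000; B=V−Δ·S=-56.1700
The time-0 hedge costs 24.8300, which is the no-arbitrage price.

(0,0): Delta=1.0000 Bond=-56.1700
(1,0): Delta=1.0000 Bond=-56.1700
(1,1): Delta=1.0000 Bond=-56.1700
(2,0): Delta=1.0000 Bond=-56.1700
(2,1): Delta=1.0000 Bond=-56.1700
(2,2): Delta=1.0000 Bond=-56.1700
(3,0): Delta=1.0000 Bond=-56.1700
(3,1): Delta=1.0000 Bond=-56.1700
(3,2): Delta=1.0000 Bond=-56.1700
(3,3): Delta=1.0000 Bond=-56.1700
V0=24.8300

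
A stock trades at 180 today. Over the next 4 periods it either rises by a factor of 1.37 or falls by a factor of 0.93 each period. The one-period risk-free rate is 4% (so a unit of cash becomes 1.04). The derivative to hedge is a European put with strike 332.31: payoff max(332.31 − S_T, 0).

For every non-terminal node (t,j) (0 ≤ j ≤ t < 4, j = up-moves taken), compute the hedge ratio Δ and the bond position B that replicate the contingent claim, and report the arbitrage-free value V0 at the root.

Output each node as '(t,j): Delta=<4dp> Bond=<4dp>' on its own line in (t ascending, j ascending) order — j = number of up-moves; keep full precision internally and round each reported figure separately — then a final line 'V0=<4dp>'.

(0,0): Delta=-0.8094 Bond=254.6882
(1,0): Delta=-0.9230 Bond=283.8976
(1,1): Delta=-0.5780 Bond=207.8099
(2,0): Delta=-1.0000 Bond=307.2393
(2,1): Delta=-0.7662 Bond=259.2963
(2,2): Delta=-0.1946 Bond=86.6004
(3,0): Delta=-1.0000 Bond=319.5288
(3,1): Delta=-1.0000 Bond=319.5288
(3,2): Delta=-0.2901 Bond=120.0859
(3,3): Delta=0.0000 Bond=0.0000
V0=108.9998

Under the risk-neutral measure, an up-move has probability p* = (R−d)/(u−d) = 0.2500 and values discount at R = 1.04.
Payoff layer (t=4): V(4,0)=197.6606, V(4,1)=133.9556, V(4,2)=40.1105, V(4,3)=0.0000, V(4,4)=0.0000
  t=3,j=0: stock 144.7843 → up 198.3544 (V=133.9556), down 134.6494 (V=197.6606). Price 174.7446; hedge Δ=-1.0000, bond B=319.5288.
  t=3,j=1: stock 213.2843 → up 292.1995 (V=40.1105), down 198.3544 (V=133.9556). Price 106.2445; hedge Δ=-1.0000, bond B=319.5288.
  t=3,j=2: stock 314.1931 → up 430.4445 (V=0.0000), down 292.1995 (V=40.1105). Price 28.9258; hedge Δ=-0.2901, bond B=120.0859.
  t=3,j=3: stock 462.8435 → up 634.0956 (V=0.0000), down 430.4445 (V=0.0000). Price 0.0000; hedge Δ=0.0000, bond B=0.0000.
  t=2,j=0: stock 155.6820 → up 213.2843 (V=106.2445), down 144.7843 (V=174.7446). Price 151.5573; hedge Δ=-1.0000, bond B=307.2393.
  t=2,j=1: stock 229.3380 → up 314.1931 (V=28.9258), down 213.2843 (V=106.2445). Price 83.5720; hedge Δ=-0.7662, bond B=259.2963.
  t=2,j=2: stock 337.8420 → up 462.8435 (V=0.0000), down 314.1931 (V=28.9258). Price 20.8600; hedge Δ=-0.1946, bond B=86.6004.
  t=1,j=0: stock 167.4000 → up 229.3380 (V=83.5720), down 155.6820 (V=151.5573). Price 129.3855; hedge Δ=-0.9230, bond B=283.8976.
  t=1,j=1: stock 246.6000 → up 337.8420 (V=20.8600), down 229.3380 (V=83.5720). Price 65.2826; hedge Δ=-0.5780, bond B=207.8099.
  t=0,j=0: stock 180.0000 → up 246.6000 (V=65.2826), down 167.4000 (V=129.3855). Price 108.9998; hedge Δ=-0.8094, bond B=254.6882.
Check: Δ(0,0)·S0 + B(0,0) = 108.9998 = V0.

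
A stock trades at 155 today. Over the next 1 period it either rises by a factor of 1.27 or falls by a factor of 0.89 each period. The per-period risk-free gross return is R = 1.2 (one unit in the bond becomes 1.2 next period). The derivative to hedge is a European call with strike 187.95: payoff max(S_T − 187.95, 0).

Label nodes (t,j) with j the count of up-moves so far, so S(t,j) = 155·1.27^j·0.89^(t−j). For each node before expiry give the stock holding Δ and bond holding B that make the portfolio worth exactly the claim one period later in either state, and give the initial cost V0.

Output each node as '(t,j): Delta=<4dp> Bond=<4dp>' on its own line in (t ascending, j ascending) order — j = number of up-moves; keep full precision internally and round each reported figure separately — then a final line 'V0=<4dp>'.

Risk-neutral probability p* = (R−d)/(u−d) = (1.2−0.89)/(1.27−0.89) = 0.8158.
At expiry t=1: V(1,0)=0.0000, V(1,1)=8.9000
(0,0): S=155.0000. Δ = (V_up−V_dn)/(S_up−S_dn) = (8.9000−0.0000)/(196.8500−137.9500) = 0.1511. V = [p*·8.9000 + (1−p*)·0.0000]/1.2 = 6.0504. B = V − Δ·S = -17.3706.
Each (Δ,B) replicates both successor values, so the strategy is self-financing and V0 is arbitrage-free.

(0,0): Delta=0.1511 Bond=-17.3706
V0=6.0504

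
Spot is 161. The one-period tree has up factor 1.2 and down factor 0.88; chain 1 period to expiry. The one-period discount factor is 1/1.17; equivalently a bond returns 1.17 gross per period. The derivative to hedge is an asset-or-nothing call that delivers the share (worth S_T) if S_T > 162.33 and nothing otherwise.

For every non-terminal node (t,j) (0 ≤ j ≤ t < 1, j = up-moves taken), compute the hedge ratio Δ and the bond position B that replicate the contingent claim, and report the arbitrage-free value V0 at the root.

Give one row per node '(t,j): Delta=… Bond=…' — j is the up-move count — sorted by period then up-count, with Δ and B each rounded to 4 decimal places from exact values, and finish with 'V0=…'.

The replicating-portfolio and risk-neutral prices coincide; use p* = (1.17−0.88)/(1.2−0.88) = 0.9062 for the latter.
At expiry t=1: V(1,0)=0.0000, V(1,1)=193.2000
  t=0,j=0: stock 161.0000 → up 193.2000 (V=193.2000), down 141.6800 (V=0.0000). Price 149.6474; hedge Δ=3.7500, bond B=-454.1026.
Each (Δ,B) replicates both successor values, so the strategy is self-financing and V0 is arbitrage-free.

(0,0): Delta=3.7500 Bond=-454.1026
V0=149.6474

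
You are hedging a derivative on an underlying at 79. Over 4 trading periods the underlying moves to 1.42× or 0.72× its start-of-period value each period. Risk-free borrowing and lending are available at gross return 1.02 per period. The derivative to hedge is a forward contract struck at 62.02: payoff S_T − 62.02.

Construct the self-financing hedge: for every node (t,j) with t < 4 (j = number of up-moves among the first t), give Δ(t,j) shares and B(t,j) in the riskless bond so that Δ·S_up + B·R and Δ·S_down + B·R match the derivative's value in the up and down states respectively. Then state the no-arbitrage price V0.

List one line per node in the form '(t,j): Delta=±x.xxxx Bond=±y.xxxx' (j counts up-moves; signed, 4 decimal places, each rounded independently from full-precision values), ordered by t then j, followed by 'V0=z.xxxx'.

(0,0): Delta=1.0000 Bond=-57.2969
(1,0): Delta=1.0000 Bond=-58.4428
(1,1): Delta=1.0000 Bond=-58.4428
(2,0): Delta=1.0000 Bond=-59.6117
(2,1): Delta=1.0000 Bond=-59.6117
(2,2): Delta=1.0000 Bond=-59.6117
(3,0): Delta=1.0000 Bond=-60.8039
(3,1): Delta=1.0000 Bond=-60.8039
(3,2): Delta=1.0000 Bond=-60.8039
(3,3): Delta=1.0000 Bond=-60.8039
V0=21.7031

The replicating-portfolio and risk-neutral prices coincide; use p* = (1.02−0.72)/(1.42−0.72) = 0.4286 for the latter.
Terminal payoffs: V(4,0)=-40.7897, V(4,1)=-20.1490, V(4,2)=20.5588, V(4,3)=100.8438, V(4,4)=259.1836
  t=3,j=0: stock 29.4866 → up 41.8710 (V=-20.1490), down 21.2303 (V=-40.7897). Price -31.3173; hedge Δ=1.0000, bond B=-60.8039.
  t=3,j=1: stock 58.1541 → up 82.5788 (V=20.5588), down 41.8710 (V=-20.1490). Price -2.6498; hedge Δ=1.0000, bond B=-60.8039.
  t=3,j=2: stock 114.6928 → up 162.8638 (V=100.8438), down 82.5788 (V=20.5588). Price 53.8889; hedge Δ=1.0000, bond B=-60.8039.
  t=3,j=3: stock 226.1998 → up 321.2036 (V=259.1836), down 162.8638 (V=100.8438). Price 165.3958; hedge Δ=1.0000, bond B=-60.8039.
  t=2,j=0: stock 40.9536 → up 58.1541 (V=-2.6498), down 29.4866 (V=-31.3173). Price -18.6581; hedge Δ=1.0000, bond B=-59.6117.
  t=2,j=1: stock 80.7696 → up 114.6928 (V=53.8889), down 58.1541 (V=-2.6498). Price 21.1579; hedge Δ=1.0000, bond B=-59.6117.
  t=2,j=2: stock 159.2956 → up 226.1998 (V=165.3958), down 114.6928 (V=53.8889). Price 99.6839; hedge Δ=1.0000, bond B=-59.6117.
  t=1,j=0: stock 56.8800 → up 80.7696 (V=21.1579), down 40.9536 (V=-18.6581). Price -1.5628; hedge Δ=1.0000, bond B=-58.4428.
  t=1,j=1: stock 112.1800 → up 159.2956 (V=99.6839), down 80.7696 (V=21.1579). Price 53.7372; hedge Δ=1.0000, bond B=-58.4428.
  t=0,j=0: stock 79.0000 → up 112.1800 (V=53.7372), down 56.8800 (V=-1.5628). Price 21.7031; hedge Δ=1.0000, bond B=-57.2969.
Each (Δ,B) replicates both successor values, so the strategy is self-financing and V0 is arbitrage-free.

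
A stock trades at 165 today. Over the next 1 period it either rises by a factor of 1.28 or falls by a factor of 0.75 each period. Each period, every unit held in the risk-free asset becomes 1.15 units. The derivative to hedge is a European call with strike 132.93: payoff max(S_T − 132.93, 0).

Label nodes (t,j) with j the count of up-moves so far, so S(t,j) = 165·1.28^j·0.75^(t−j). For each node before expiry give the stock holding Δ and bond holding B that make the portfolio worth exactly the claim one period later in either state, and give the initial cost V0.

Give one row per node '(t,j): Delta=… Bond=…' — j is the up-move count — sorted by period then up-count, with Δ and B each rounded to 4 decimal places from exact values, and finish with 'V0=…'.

(0,0): Delta=0.8950 Bond=-96.3126
V0=51.3667

Since d<R<u, set p* = (R−d)/(u−d) = 0.7547; price each node as the discounted p*-expectation of its children.
Terminal payoffs: V(1,0)=0.0000, V(1,1)=78.2700
(0,0): S=165.0000. Δ = (V_up−V_dn)/(S_up−S_dn) = (78.2700−0.0000)/(211.2000−123.7500) = 0.8950. V = [p*·78.2700 + (1−p*)·0.0000]/1.15 = 51.3667. B = V − Δ·S = -96.3126.
Each (Δ,B) replicates both successor values, so the strategy is self-financing and V0 is arbitrage-free.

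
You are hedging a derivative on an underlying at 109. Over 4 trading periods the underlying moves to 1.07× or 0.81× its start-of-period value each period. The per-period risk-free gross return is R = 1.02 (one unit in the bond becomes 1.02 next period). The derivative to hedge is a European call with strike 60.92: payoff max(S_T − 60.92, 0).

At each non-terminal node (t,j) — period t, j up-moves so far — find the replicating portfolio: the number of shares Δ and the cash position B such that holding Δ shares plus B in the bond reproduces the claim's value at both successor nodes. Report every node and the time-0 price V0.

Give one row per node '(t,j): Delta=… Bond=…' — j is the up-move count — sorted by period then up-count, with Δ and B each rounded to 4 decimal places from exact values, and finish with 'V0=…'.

Since d<R<u, set p* = (R−d)/(u−d) = 0.8077; price each node as the discounted p*-expectation of its children.
Terminal values V(4,·): V(4,0)=0.0000, V(4,1)=1.0620, V(4,2)=20.9574, V(4,3)=47.2390, V(4,4)=81.9568
(3,0): S=57.9271. Δ = (V_up−V_dn)/(S_up−S_dn) = (1.0620−0.0000)/(61.9820−46.9209) = 0.0705. V = [p*·1.0620 + (1−p*)·0.0000]/1.02 = 0.8409. B = V − Δ·S = -3.2436.
(3,1): S=76.5209. Δ = (V_up−V_dn)/(S_up−S_dn) = (20.9574−1.0620)/(81.8774−61.9820) = 1.0000. V = [p*·20.9574 + (1−p*)·1.0620]/1.02 = 16.7955. B = V − Δ·S = -59.7255.
(3,2): S=101.0832. Δ = (V_up−V_dn)/(S_up−S_dn) = (47.2390−20.9574)/(108.1590−81.8774) = 1.0000. V = [p*·47.2390 + (1−p*)·20.9574]/1.02 = 41.3577. B = V − Δ·S = -59.7255.
(3,3): S=133.5297. Δ = (V_up−V_dn)/(S_up−S_dn) = (81.9568−47.2390)/(142.8768−108.1590) = 1.0000. V = [p*·81.9568 + (1−p*)·47.2390]/1.02 = 73.8042. B = V − Δ·S = -59.7255.
(2,0): S=71.5149. Δ = (V_up−V_dn)/(S_up−S_dn) = (16.7955−0.8409)/(76.5209−57.9271) = 0.8581. V = [p*·16.7955 + (1−p*)·0.8409]/1.02 = 13.4581. B = V − Δ·S = -47.9055.
(2,1): S=94.4703. Δ = (V_up−V_dn)/(S_up−S_dn) = (41.3577−16.7955)/(101.0832−76.5209) = 1.0000. V = [p*·41.3577 + (1−p*)·16.7955]/1.02 = 35.9159. B = V − Δ·S = -58.5544.
(2,2): S=124.7941. Δ = (V_up−V_dn)/(S_up−S_dn) = (73.8042−41.3577)/(133.5297−101.0832) = 1.0000. V = [p*·73.8042 + (1−p*)·41.3577]/1.02 = 66.2397. B = V − Δ·S = -58.5544.
(1,0): S=88.2900. Δ = (V_up−V_dn)/(S_up−S_dn) = (35.9159−13.4581)/(94.4703−71.5149) = 0.9783. V = [p*·35.9159 + (1−p*)·13.4581]/1.02 = 30.9775. B = V − Δ·S = -55.3986.
(1,1): S=116.6300. Δ = (V_up−V_dn)/(S_up−S_dn) = (66.2397−35.9159)/(124.7941−94.4703) = 1.0000. V = [p*·66.2397 + (1−p*)·35.9159]/1.02 = 59.2237. B = V − Δ·S = -57.4063.
(0,0): S=109.0000. Δ = (V_up−V_dn)/(S_up−S_dn) = (59.2237−30.9775)/(116.6300−88.2900) = 0.9967. V = [p*·59.2237 + (1−p*)·30.9775]/1.02 = 52.7370. B = V − Δ·S = -55.9021.
The time-0 hedge costs 52.7370, which is the no-arbitrage price.

(0,0): Delta=0.9967 Bond=-55.9021
(1,0): Delta=0.9783 Bond=-55.3986
(1,1): Delta=1.0000 Bond=-57.4063
(2,0): Delta=0.8581 Bond=-47.9055
(2,1): Delta=1.0000 Bond=-58.5544
(2,2): Delta=1.0000 Bond=-58.5544
(3,0): Delta=0.0705 Bond=-3.2436
(3,1): Delta=1.0000 Bond=-59.7255
(3,2): Delta=1.0000 Bond=-59.7255
(3,3): Delta=1.0000 Bond=-59.7255
V0=52.7370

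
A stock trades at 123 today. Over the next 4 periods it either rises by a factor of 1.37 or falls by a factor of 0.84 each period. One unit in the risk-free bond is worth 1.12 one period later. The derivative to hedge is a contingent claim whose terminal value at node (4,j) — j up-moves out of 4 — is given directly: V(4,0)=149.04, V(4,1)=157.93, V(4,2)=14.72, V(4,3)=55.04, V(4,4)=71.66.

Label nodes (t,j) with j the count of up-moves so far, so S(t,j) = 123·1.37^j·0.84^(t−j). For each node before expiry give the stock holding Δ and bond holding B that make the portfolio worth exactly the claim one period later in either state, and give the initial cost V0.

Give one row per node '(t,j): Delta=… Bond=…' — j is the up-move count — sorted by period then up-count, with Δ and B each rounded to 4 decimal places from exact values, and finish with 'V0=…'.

(0,0): Delta=-0.3406 Bond=85.6058
(1,0): Delta=-0.8465 Bond=148.1461
(1,1): Delta=-0.0636 Bond=49.2110
(2,0): Delta=-1.3872 Bond=212.8519
(2,1): Delta=-0.5505 Bond=124.0234
(2,2): Delta=0.2029 Bond=-6.4079
(3,0): Delta=0.2301 Bond=120.4912
(3,1): Delta=-2.2725 Bond=343.6646
(3,2): Delta=0.3923 Bond=-43.9137
(3,3): Delta=0.0991 Bond=25.6240
V0=43.7138

Since d<R<u, set p* = (R−d)/(u−d) = 0.5283; price each node as the discounted p*-expectation of its children.
Terminal values V(4,·): V(4,0)=149.0400, V(4,1)=157.9300, V(4,2)=14.7200, V(4,3)=55.0400, V(4,4)=71.6600
(3,0): S=72.9026. Δ = (V_up−V_dn)/(S_up−S_dn) = (157.9300−149.0400)/(99.8766−61.2382) = 0.2301. V = [p*·157.9300 + (1−p*)·149.0400]/1.12 = 137.2648. B = V − Δ·S = 120.4912.
(3,1): S=118.9007. Δ = (V_up−V_dn)/(S_up−S_dn) = (14.7200−157.9300)/(162.8939−99.8766) = -2.2725. V = [p*·14.7200 + (1−p*)·157.9300]/1.12 = 73.4570. B = V − Δ·S = 343.6646.
(3,2): S=193.9213. Δ = (V_up−V_dn)/(S_up−S_dn) = (55.0400−14.7200)/(265.6722−162.8939) = 0.3923. V = [p*·55.0400 + (1−p*)·14.7200]/1.12 = 32.1617. B = V − Δ·S = -43.9137.
(3,3): S=316.2764. Δ = (V_up−V_dn)/(S_up−S_dn) = (71.6600−55.0400)/(433.2987−265.6722) = 0.0991. V = [p*·71.6600 + (1−p*)·55.0400]/1.12 = 56.9825. B = V − Δ·S = 25.6240.
(2,0): S=86.7888. Δ = (V_up−V_dn)/(S_up−S_dn) = (73.4570−137.2648)/(118.9007−72.9026) = -1.3872. V = [p*·73.4570 + (1−p*)·137.2648]/1.12 = 92.4599. B = V − Δ·S = 212.8519.
(2,1): S=141.5484. Δ = (V_up−V_dn)/(S_up−S_dn) = (32.1617−73.4570)/(193.9213−118.9007) = -0.5505. V = [p*·32.1617 + (1−p*)·73.4570]/1.12 = 46.1077. B = V − Δ·S = 124.0234.
(2,2): S=230.8587. Δ = (V_up−V_dn)/(S_up−S_dn) = (56.9825−32.1617)/(316.2764−193.9213) = 0.2029. V = [p*·56.9825 + (1−p*)·32.1617]/1.12 = 40.4237. B = V − Δ·S = -6.4079.
(1,0): S=103.3200. Δ = (V_up−V_dn)/(S_up−S_dn) = (46.1077−92.4599)/(141.5484−86.7888) = -0.8465. V = [p*·46.1077 + (1−p*)·92.4599]/1.12 = 60.6892. B = V − Δ·S = 148.1461.
(1,1): S=168.5100. Δ = (V_up−V_dn)/(S_up−S_dn) = (40.4237−46.1077)/(230.8587−141.5484) = -0.0636. V = [p*·40.4237 + (1−p*)·46.1077]/1.12 = 38.4865. B = V − Δ·S = 49.2110.
(0,0): S=123.0000. Δ = (V_up−V_dn)/(S_up−S_dn) = (38.4865−60.6892)/(168.5100−103.3200) = -0.3406. V = [p*·38.4865 + (1−p*)·60.6892]/1.12 = 43.7138. B = V − Δ·S = 85.6058.
The time-0 hedge costs 43.7138, which is the no-arbitrage price.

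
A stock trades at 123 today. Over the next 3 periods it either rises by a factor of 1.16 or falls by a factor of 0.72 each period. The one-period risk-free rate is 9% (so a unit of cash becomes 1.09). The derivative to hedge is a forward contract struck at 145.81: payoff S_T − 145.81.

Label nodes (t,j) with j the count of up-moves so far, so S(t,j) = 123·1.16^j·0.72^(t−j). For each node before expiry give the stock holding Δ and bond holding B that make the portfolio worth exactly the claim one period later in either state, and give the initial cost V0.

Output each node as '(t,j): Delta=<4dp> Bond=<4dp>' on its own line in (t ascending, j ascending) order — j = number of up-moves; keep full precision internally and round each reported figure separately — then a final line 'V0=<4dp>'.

(0,0): Delta=1.0000 Bond=-112.5921
(1,0): Delta=1.0000 Bond=-122.7254
(1,1): Delta=1.0000 Bond=-122.7254
(2,0): Delta=1.0000 Bond=-133.7706
(2,1): Delta=1.0000 Bond=-133.7706
(2,2): Delta=1.0000 Bond=-133.7706
V0=10.4079

No-arbitrage ⇒ martingale measure with p* = (R−d)/(u−d) = 0.8409.
At expiry t=3: V(3,0)=-99.9005, V(3,1)=-71.8447, V(3,2)=-26.6437, V(3,3)=46.1802
Node (2,0) S=63.7632: V=(p*·-71.8447+(1−p*)·-99.9005)/1.09=-70.0074; Δ=(-71.8447−-99.9005)/(73.9653−45.9095)=1.0000; B=V−Δ·S=-133.7706
Node (2,1) S=102.7296: V=(p*·-26.6437+(1−p*)·-71.8447)/1.09=-31.0410; Δ=(-26.6437−-71.8447)/(119.1663−73.9653)=1.0000; B=V−Δ·S=-133.7706
Node (2,2) S=165.5088: V=(p*·46.1802+(1−p*)·-26.6437)/1.09=31.7382; Δ=(46.1802−-26.6437)/(191.9902−119.1663)=1.0000; B=V−Δ·S=-133.7706
Node (1,0) S=88.5600: V=(p*·-31.0410+(1−p*)·-70.0074)/1.09=-34.1654; Δ=(-31.0410−-70.0074)/(102.7296−63.7632)=1.0000; B=V−Δ·S=-122.7254
Node (1,1) S=142.6800: V=(p*·31.7382+(1−p*)·-31.0410)/1.09=19.9546; Δ=(31.7382−-31.0410)/(165.5088−102.7296)=1.0000; B=V−Δ·S=-122.7254
Node (0,0) S=123.0000: V=(p*·19.9546+(1−p*)·-34.1654)/1.09=10.4079; Δ=(19.9546−-34.1654)/(142.6800−88.5600)=1.0000; B=V−Δ·S=-112.5921
Self-financing check: at every node Δ·S+B equals the discounted successor values.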